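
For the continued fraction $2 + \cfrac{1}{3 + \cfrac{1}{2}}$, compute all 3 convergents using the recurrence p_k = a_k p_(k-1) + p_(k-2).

2/1, 7/3, 16/7

Using the convergent recurrence p_i = a_i*p_{i-1} + p_{i-2}, q_i = a_i*q_{i-1} + q_{i-2} with p_{-2}=0, p_{-1}=1, q_{-2}=1, q_{-1}=0:
  i=0: a_0=2, p_0 = 2*1 + 0 = 2, q_0 = 2*0 + 1 = 1.
  i=1: a_1=3, p_1 = 3*2 + 1 = 7, q_1 = 3*1 + 0 = 3.
  i=2: a_2=2, p_2 = 2*7 + 2 = 16, q_2 = 2*3 + 1 = 7.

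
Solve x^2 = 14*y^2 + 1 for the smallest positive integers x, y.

(x, y) = (15, 4)

First expand sqrt(14) as a continued fraction. With x_i = (sqrt(14) + m_i)/d_i and (m_0, d_0) = (0, 1): a_0 = floor(sqrt(14)) = 3, since 3^2 = 9 <= 14 < 16 = 4^2.
Iterate m_{i+1} = d_i*a_i - m_i, d_{i+1} = (14 - m_{i+1}^2)/d_i, a_{i+1} = floor((a_0 + m_{i+1})/d_{i+1}):
  m_1 = 1*3 - 0 = 3, d_1 = (14 - 3^2)/1 = 5/1 = 5, a_1 = floor((3 + 3)/5) = 1.
  m_2 = 5*1 - 3 = 2, d_2 = (14 - 2^2)/5 = 10/5 = 2, a_2 = floor((3 + 2)/2) = 2.
  m_3 = 2*2 - 2 = 2, d_3 = (14 - 2^2)/2 = 10/2 = 5, a_3 = floor((3 + 2)/5) = 1.
  m_4 = 5*1 - 2 = 3, d_4 = (14 - 3^2)/5 = 5/5 = 1, a_4 = floor((3 + 3)/1) = 6.
  m_5 = 1*6 - 3 = 3, d_5 = (14 - 3^2)/1 = 5/1 = 5: (m_5, d_5) = (m_1, d_1) = (3, 5), so from here the quotients repeat a_1, ..., a_4; the period length is 4.
So sqrt(14) = [3; (1, 2, 1, 6)] with period length k = 4.
k is even, so the fundamental solution of x^2 - 14y^2 = 1 is (p_{k-1}, q_{k-1}) = (p_3, q_3); compute convergents through index 3.
Convergents (p_i = a_i*p_{i-1} + p_{i-2}, q_i = a_i*q_{i-1} + q_{i-2} with p_{-2}=0, p_{-1}=1, q_{-2}=1, q_{-1}=0):
  i=0: a_0=3, p_0 = 3*1 + 0 = 3, q_0 = 3*0 + 1 = 1.
  i=1: a_1=1, p_1 = 1*3 + 1 = 4, q_1 = 1*1 + 0 = 1.
  i=2: a_2=2, p_2 = 2*4 + 3 = 11, q_2 = 2*1 + 1 = 3.
  i=3: a_3=1, p_3 = 1*11 + 4 = 15, q_3 = 1*3 + 1 = 4.
Check: 15^2 - 14*4^2 = 225 - 224 = 1, so (x, y) = (15, 4) solves the equation, and by the theorem it is the least positive solution.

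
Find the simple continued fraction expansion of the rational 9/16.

Run the Euclidean algorithm on 9 and 16; the successive quotients are the partial quotients a_0, a_1, ... (each step inverts the fractional part left over by the previous one):
  9 = 0*16 + 9, so a_0 = 0.
  16 = 1*9 + 7, so a_1 = 1.
  9 = 1*7 + 2, so a_2 = 1.
  7 = 3*2 + 1, so a_3 = 3.
  2 = 2*1 + 0, so a_4 = 2.
The remainder reaches 0 after 5 divisions, so the expansion has 5 partial quotients, read off in order.

[0; 1, 1, 3, 2]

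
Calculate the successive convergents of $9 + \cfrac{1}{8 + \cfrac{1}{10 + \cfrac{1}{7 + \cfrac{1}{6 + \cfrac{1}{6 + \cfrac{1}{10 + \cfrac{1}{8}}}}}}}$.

9/1, 73/8, 739/81, 5246/575, 32215/3531, 198536/21761, 2017575/221141, 16339136/1790889

Using the convergent recurrence p_i = a_i*p_{i-1} + p_{i-2}, q_i = a_i*q_{i-1} + q_{i-2} with p_{-2}=0, p_{-1}=1, q_{-2}=1, q_{-1}=0:
  i=0: a_0=9, p_0 = 9*1 + 0 = 9, q_0 = 9*0 + 1 = 1.
  i=1: a_1=8, p_1 = 8*9 + 1 = 73, q_1 = 8*1 + 0 = 8.
  i=2: a_2=10, p_2 = 10*73 + 9 = 739, q_2 = 10*8 + 1 = 81.
  i=3: a_3=7, p_3 = 7*739 + 73 = 5246, q_3 = 7*81 + 8 = 575.
  i=4: a_4=6, p_4 = 6*5246 + 739 = 32215, q_4 = 6*575 + 81 = 3531.
  i=5: a_5=6, p_5 = 6*32215 + 5246 = 198536, q_5 = 6*3531 + 575 = 21761.
  i=6: a_6=10, p_6 = 10*198536 + 32215 = 2017575, q_6 = 10*21761 + 3531 = 221141.
  i=7: a_7=8, p_7 = 8*2017575 + 198536 = 16339136, q_7 = 8*221141 + 21761 = 1790889.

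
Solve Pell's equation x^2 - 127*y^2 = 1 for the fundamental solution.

First expand sqrt(127) as a continued fraction. With x_i = (sqrt(127) + m_i)/d_i and (m_0, d_0) = (0, 1): a_0 = floor(sqrt(127)) = 11, since 11^2 = 121 <= 127 < 144 = 12^2.
Iterate m_{i+1} = d_i*a_i - m_i, d_{i+1} = (127 - m_{i+1}^2)/d_i, a_{i+1} = floor((a_0 + m_{i+1})/d_{i+1}):
  m_1 = 1*11 - 0 = 11, d_1 = (127 - 11^2)/1 = 6/1 = 6, a_1 = floor((11 + 11)/6) = 3.
  m_2 = 6*3 - 11 = 7, d_2 = (127 - 7^2)/6 = 78/6 = 13, a_2 = floor((11 + 7)/13) = 1.
  m_3 = 13*1 - 7 = 6, d_3 = (127 - 6^2)/13 = 91/13 = 7, a_3 = floor((11 + 6)/7) = 2.
  m_4 = 7*2 - 6 = 8, d_4 = (127 - 8^2)/7 = 63/7 = 9, a_4 = floor((11 + 8)/9) = 2.
  m_5 = 9*2 - 8 = 10, d_5 = (127 - 10^2)/9 = 27/9 = 3, a_5 = floor((11 + 10)/3) = 7.
  m_6 = 3*7 - 10 = 11, d_6 = (127 - 11^2)/3 = 6/3 = 2, a_6 = floor((11 + 11)/2) = 11.
  m_7 = 2*11 - 11 = 11, d_7 = (127 - 11^2)/2 = 6/2 = 3, a_7 = floor((11 + 11)/3) = 7.
  m_8 = 3*7 - 11 = 10, d_8 = (127 - 10^2)/3 = 27/3 = 9, a_8 = floor((11 + 10)/9) = 2.
  m_9 = 9*2 - 10 = 8, d_9 = (127 - 8^2)/9 = 63/9 = 7, a_9 = floor((11 + 8)/7) = 2.
  m_10 = 7*2 - 8 = 6, d_10 = (127 - 6^2)/7 = 91/7 = 13, a_10 = floor((11 + 6)/13) = 1.
  m_11 = 13*1 - 6 = 7, d_11 = (127 - 7^2)/13 = 78/13 = 6, a_11 = floor((11 + 7)/6) = 3.
  m_12 = 6*3 - 7 = 11, d_12 = (127 - 11^2)/6 = 6/6 = 1, a_12 = floor((11 + 11)/1) = 22.
  m_13 = 1*22 - 11 = 11, d_13 = (127 - 11^2)/1 = 6/1 = 6: (m_13, d_13) = (m_1, d_1) = (11, 6), so from here the quotients repeat a_1, ..., a_12; the period length is 12.
So sqrt(127) = [11; (3, 1, 2, 2, 7, 11, 7, 2, 2, 1, 3, 22)] with period length k = 12.
k is even, so the fundamental solution of x^2 - 127y^2 = 1 is (p_{k-1}, q_{k-1}) = (p_11, q_11); compute convergents through index 11.
Convergents (p_i = a_i*p_{i-1} + p_{i-2}, q_i = a_i*q_{i-1} + q_{i-2} with p_{-2}=0, p_{-1}=1, q_{-2}=1, q_{-1}=0):
  i=0: a_0=11, p_0 = 11*1 + 0 = 11, q_0 = 11*0 + 1 = 1.
  i=1: a_1=3, p_1 = 3*11 + 1 = 34, q_1 = 3*1 + 0 = 3.
  i=2: a_2=1, p_2 = 1*34 + 11 = 45, q_2 = 1*3 + 1 = 4.
  i=3: a_3=2, p_3 = 2*45 + 34 = 124, q_3 = 2*4 + 3 = 11.
  i=4: a_4=2, p_4 = 2*124 + 45 = 293, q_4 = 2*11 + 4 = 26.
  i=5: a_5=7, p_5 = 7*293 + 124 = 2175, q_5 = 7*26 + 11 = 193.
  i=6: a_6=11, p_6 = 11*2175 + 293 = 24218, q_6 = 11*193 + 26 = 2149.
  i=7: a_7=7, p_7 = 7*24218 + 2175 = 171701, q_7 = 7*2149 + 193 = 15236.
  i=8: a_8=2, p_8 = 2*171701 + 24218 = 367620, q_8 = 2*15236 + 2149 = 32621.
  i=9: a_9=2, p_9 = 2*367620 + 171701 = 906941, q_9 = 2*32621 + 15236 = 80478.
  i=10: a_10=1, p_10 = 1*906941 + 367620 = 1274561, q_10 = 1*80478 + 32621 = 113099.
  i=11: a_11=3, p_11 = 3*1274561 + 906941 = 4730624, q_11 = 3*113099 + 80478 = 419775.
Check: 4730624^2 - 127*419775^2 = 22378803429376 - 22378803429375 = 1, so (x, y) = (4730624, 419775) solves the equation, and by the theorem it is the least positive solution.

(x, y) = (4730624, 419775)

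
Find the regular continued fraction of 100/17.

Run the Euclidean algorithm on 100 and 17; the successive quotients are the partial quotients a_0, a_1, ... (each step inverts the fractional part left over by the previous one):
  100 = 5*17 + 15, so a_0 = 5.
  17 = 1*15 + 2, so a_1 = 1.
  15 = 7*2 + 1, so a_2 = 7.
  2 = 2*1 + 0, so a_3 = 2.
The remainder reaches 0 after 4 divisions, so the expansion has 4 partial quotients, read off in order.

[5; 1, 7, 2]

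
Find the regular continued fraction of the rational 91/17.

Run the Euclidean algorithm on 91 and 17; the successive quotients are the partial quotients a_0, a_1, ... (each step inverts the fractional part left over by the previous one):
  91 = 5*17 + 6, so a_0 = 5.
  17 = 2*6 + 5, so a_1 = 2.
  6 = 1*5 + 1, so a_2 = 1.
  5 = 5*1 + 0, so a_3 = 5.
The remainder reaches 0 after 4 divisions, so the expansion has 4 partial quotients, read off in order.

[5; 2, 1, 5]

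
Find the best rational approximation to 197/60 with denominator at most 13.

23/7

Expand x = 197/60 as a continued fraction with the Euclidean algorithm:
  197 = 3*60 + 17, so a_0 = 3.
  60 = 3*17 + 9, so a_1 = 3.
  17 = 1*9 + 8, so a_2 = 1.
  9 = 1*8 + 1, so a_3 = 1.
  8 = 8*1 + 0, so a_4 = 8.
so x = [3; 3, 1, 1, 8].
Convergents (p_i = a_i*p_{i-1} + p_{i-2}, q_i = a_i*q_{i-1} + q_{i-2} with p_{-2}=0, p_{-1}=1, q_{-2}=1, q_{-1}=0), until the denominator exceeds 13:
  i=0: a_0=3, p_0 = 3*1 + 0 = 3, q_0 = 3*0 + 1 = 1.
  i=1: a_1=3, p_1 = 3*3 + 1 = 10, q_1 = 3*1 + 0 = 3.
  i=2: a_2=1, p_2 = 1*10 + 3 = 13, q_2 = 1*3 + 1 = 4.
  i=3: a_3=1, p_3 = 1*13 + 10 = 23, q_3 = 1*4 + 3 = 7.
  i=4: a_4=8, p_4 = 8*23 + 13 = 197, q_4 = 8*7 + 4 = 60.
q_4 = 60 > 13, so the last convergent with denominator <= 13 is p_3/q_3 = 23/7.
The closest fraction with denominator <= 13 is either p_3/q_3 or the intermediate fraction (k*p_3 + p_2)/(k*q_3 + q_2) with the largest k >= 1 whose denominator stays <= 13; these approach x as k grows, and every other convergent or intermediate fraction in range is farther away.
Largest k: floor((13 - q_2)/q_3) = floor((13 - 4)/7) = 1.
That gives (1*23 + 13)/(1*7 + 4) = 36/11.
Compare the errors: |x - 23/7| = |197*7 - 23*60|/(60*7) = 1/420, and |x - 36/11| = |197*11 - 36*60|/(60*11) = 7/660.
Cross-multiplying, 1*660 = 660 < 2940 = 7*420, so 1/420 is smaller: the convergent 23/7 is closer to x than 36/11.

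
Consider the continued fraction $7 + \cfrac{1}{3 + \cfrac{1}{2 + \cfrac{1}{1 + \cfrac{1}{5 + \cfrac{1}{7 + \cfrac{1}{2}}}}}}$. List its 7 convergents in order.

Using the convergent recurrence p_i = a_i*p_{i-1} + p_{i-2}, q_i = a_i*q_{i-1} + q_{i-2} with p_{-2}=0, p_{-1}=1, q_{-2}=1, q_{-1}=0:
  i=0: a_0=7, p_0 = 7*1 + 0 = 7, q_0 = 7*0 + 1 = 1.
  i=1: a_1=3, p_1 = 3*7 + 1 = 22, q_1 = 3*1 + 0 = 3.
  i=2: a_2=2, p_2 = 2*22 + 7 = 51, q_2 = 2*3 + 1 = 7.
  i=3: a_3=1, p_3 = 1*51 + 22 = 73, q_3 = 1*7 + 3 = 10.
  i=4: a_4=5, p_4 = 5*73 + 51 = 416, q_4 = 5*10 + 7 = 57.
  i=5: a_5=7, p_5 = 7*416 + 73 = 2985, q_5 = 7*57 + 10 = 409.
  i=6: a_6=2, p_6 = 2*2985 + 416 = 6386, q_6 = 2*409 + 57 = 875.

7/1, 22/3, 51/7, 73/10, 416/57, 2985/409, 6386/875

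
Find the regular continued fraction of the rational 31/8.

[3; 1, 7]

Run the Euclidean algorithm on 31 and 8; the successive quotients are the partial quotients a_0, a_1, ... (each step inverts the fractional part left over by the previous one):
  31 = 3*8 + 7, so a_0 = 3.
  8 = 1*7 + 1, so a_1 = 1.
  7 = 7*1 + 0, so a_2 = 7.
The remainder reaches 0 after 3 divisions, so the expansion has 3 partial quotients, read off in order.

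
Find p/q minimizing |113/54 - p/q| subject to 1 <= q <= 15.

Expand x = 113/54 as a continued fraction with the Euclidean algorithm:
  113 = 2*54 + 5, so a_0 = 2.
  54 = 10*5 + 4, so a_1 = 10.
  5 = 1*4 + 1, so a_2 = 1.
  4 = 4*1 + 0, so a_3 = 4.
so x = [2; 10, 1, 4].
Convergents (p_i = a_i*p_{i-1} + p_{i-2}, q_i = a_i*q_{i-1} + q_{i-2} with p_{-2}=0, p_{-1}=1, q_{-2}=1, q_{-1}=0), until the denominator exceeds 15:
  i=0: a_0=2, p_0 = 2*1 + 0 = 2, q_0 = 2*0 + 1 = 1.
  i=1: a_1=10, p_1 = 10*2 + 1 = 21, q_1 = 10*1 + 0 = 10.
  i=2: a_2=1, p_2 = 1*21 + 2 = 23, q_2 = 1*10 + 1 = 11.
  i=3: a_3=4, p_3 = 4*23 + 21 = 113, q_3 = 4*11 + 10 = 54.
q_3 = 54 > 15, so the last convergent with denominator <= 15 is p_2/q_2 = 23/11.
The closest fraction with denominator <= 15 is either p_2/q_2 or the intermediate fraction (k*p_2 + p_1)/(k*q_2 + q_1) with the largest k >= 1 whose denominator stays <= 15; these approach x as k grows, and every other convergent or intermediate fraction in range is farther away.
Largest k: floor((15 - q_1)/q_2) = floor((15 - 10)/11) = 0.
Since k = 0, no intermediate fraction beyond p_2/q_2 has denominator <= 15, so the convergent 23/11 is the closest (its error is |113*11 - 23*54|/(54*11) = 1/594).

23/11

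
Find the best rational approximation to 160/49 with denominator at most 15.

49/15

Expand x = 160/49 as a continued fraction with the Euclidean algorithm:
  160 = 3*49 + 13, so a_0 = 3.
  49 = 3*13 + 10, so a_1 = 3.
  13 = 1*10 + 3, so a_2 = 1.
  10 = 3*3 + 1, so a_3 = 3.
  3 = 3*1 + 0, so a_4 = 3.
so x = [3; 3, 1, 3, 3].
Convergents (p_i = a_i*p_{i-1} + p_{i-2}, q_i = a_i*q_{i-1} + q_{i-2} with p_{-2}=0, p_{-1}=1, q_{-2}=1, q_{-1}=0), until the denominator exceeds 15:
  i=0: a_0=3, p_0 = 3*1 + 0 = 3, q_0 = 3*0 + 1 = 1.
  i=1: a_1=3, p_1 = 3*3 + 1 = 10, q_1 = 3*1 + 0 = 3.
  i=2: a_2=1, p_2 = 1*10 + 3 = 13, q_2 = 1*3 + 1 = 4.
  i=3: a_3=3, p_3 = 3*13 + 10 = 49, q_3 = 3*4 + 3 = 15.
  i=4: a_4=3, p_4 = 3*49 + 13 = 160, q_4 = 3*15 + 4 = 49.
q_4 = 49 > 15, so the last convergent with denominator <= 15 is p_3/q_3 = 49/15.
The closest fraction with denominator <= 15 is either p_3/q_3 or the intermediate fraction (k*p_3 + p_2)/(k*q_3 + q_2) with the largest k >= 1 whose denominator stays <= 15; these approach x as k grows, and every other convergent or intermediate fraction in range is farther away.
Largest k: floor((15 - q_2)/q_3) = floor((15 - 4)/15) = 0.
Since k = 0, no intermediate fraction beyond p_3/q_3 has denominator <= 15, so the convergent 49/15 is the closest (its error is |160*15 - 49*49|/(49*15) = 1/735).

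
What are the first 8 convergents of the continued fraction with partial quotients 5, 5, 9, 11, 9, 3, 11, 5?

5/1, 26/5, 239/46, 2655/511, 24134/4645, 75057/14446, 849761/163551, 4323862/832201

Using the convergent recurrence p_i = a_i*p_{i-1} + p_{i-2}, q_i = a_i*q_{i-1} + q_{i-2} with p_{-2}=0, p_{-1}=1, q_{-2}=1, q_{-1}=0:
  i=0: a_0=5, p_0 = 5*1 + 0 = 5, q_0 = 5*0 + 1 = 1.
  i=1: a_1=5, p_1 = 5*5 + 1 = 26, q_1 = 5*1 + 0 = 5.
  i=2: a_2=9, p_2 = 9*26 + 5 = 239, q_2 = 9*5 + 1 = 46.
  i=3: a_3=11, p_3 = 11*239 + 26 = 2655, q_3 = 11*46 + 5 = 511.
  i=4: a_4=9, p_4 = 9*2655 + 239 = 24134, q_4 = 9*511 + 46 = 4645.
  i=5: a_5=3, p_5 = 3*24134 + 2655 = 75057, q_5 = 3*4645 + 511 = 14446.
  i=6: a_6=11, p_6 = 11*75057 + 24134 = 849761, q_6 = 11*14446 + 4645 = 163551.
  i=7: a_7=5, p_7 = 5*849761 + 75057 = 4323862, q_7 = 5*163551 + 14446 = 832201.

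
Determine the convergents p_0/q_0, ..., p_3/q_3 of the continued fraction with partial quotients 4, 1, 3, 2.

4/1, 5/1, 19/4, 43/9

Using the convergent recurrence p_i = a_i*p_{i-1} + p_{i-2}, q_i = a_i*q_{i-1} + q_{i-2} with p_{-2}=0, p_{-1}=1, q_{-2}=1, q_{-1}=0:
  i=0: a_0=4, p_0 = 4*1 + 0 = 4, q_0 = 4*0 + 1 = 1.
  i=1: a_1=1, p_1 = 1*4 + 1 = 5, q_1 = 1*1 + 0 = 1.
  i=2: a_2=3, p_2 = 3*5 + 4 = 19, q_2 = 3*1 + 1 = 4.
  i=3: a_3=2, p_3 = 2*19 + 5 = 43, q_3 = 2*4 + 1 = 9.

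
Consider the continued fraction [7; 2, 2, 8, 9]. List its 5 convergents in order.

7/1, 15/2, 37/5, 311/42, 2836/383

Using the convergent recurrence p_i = a_i*p_{i-1} + p_{i-2}, q_i = a_i*q_{i-1} + q_{i-2} with p_{-2}=0, p_{-1}=1, q_{-2}=1, q_{-1}=0:
  i=0: a_0=7, p_0 = 7*1 + 0 = 7, q_0 = 7*0 + 1 = 1.
  i=1: a_1=2, p_1 = 2*7 + 1 = 15, q_1 = 2*1 + 0 = 2.
  i=2: a_2=2, p_2 = 2*15 + 7 = 37, q_2 = 2*2 + 1 = 5.
  i=3: a_3=8, p_3 = 8*37 + 15 = 311, q_3 = 8*5 + 2 = 42.
  i=4: a_4=9, p_4 = 9*311 + 37 = 2836, q_4 = 9*42 + 5 = 383.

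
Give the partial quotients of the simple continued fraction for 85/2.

[42; 2]

Run the Euclidean algorithm on 85 and 2; the successive quotients are the partial quotients a_0, a_1, ... (each step inverts the fractional part left over by the previous one):
  85 = 42*2 + 1, so a_0 = 42.
  2 = 2*1 + 0, so a_1 = 2.
The remainder reaches 0 after 2 divisions, so the expansion has 2 partial quotients, read off in order.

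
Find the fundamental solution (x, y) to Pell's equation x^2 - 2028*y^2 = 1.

First expand sqrt(2028) as a continued fraction. With x_i = (sqrt(2028) + m_i)/d_i and (m_0, d_0) = (0, 1): a_0 = floor(sqrt(2028)) = 45, since 45^2 = 2025 <= 2028 < 2116 = 46^2.
Iterate m_{i+1} = d_i*a_i - m_i, d_{i+1} = (2028 - m_{i+1}^2)/d_i, a_{i+1} = floor((a_0 + m_{i+1})/d_{i+1}):
  m_1 = 1*45 - 0 = 45, d_1 = (2028 - 45^2)/1 = 3/1 = 3, a_1 = floor((45 + 45)/3) = 30.
  m_2 = 3*30 - 45 = 45, d_2 = (2028 - 45^2)/3 = 3/3 = 1, a_2 = floor((45 + 45)/1) = 90.
  m_3 = 1*90 - 45 = 45, d_3 = (2028 - 45^2)/1 = 3/1 = 3: (m_3, d_3) = (m_1, d_1) = (45, 3), so from here the quotients repeat a_1, a_2; the period length is 2.
So sqrt(2028) = [45; (30, 90)] with period length k = 2.
k is even, so the fundamental solution of x^2 - 2028y^2 = 1 is (p_{k-1}, q_{k-1}) = (p_1, q_1); compute convergents through index 1.
Convergents (p_i = a_i*p_{i-1} + p_{i-2}, q_i = a_i*q_{i-1} + q_{i-2} with p_{-2}=0, p_{-1}=1, q_{-2}=1, q_{-1}=0):
  i=0: a_0=45, p_0 = 45*1 + 0 = 45, q_0 = 45*0 + 1 = 1.
  i=1: a_1=30, p_1 = 30*45 + 1 = 1351, q_1 = 30*1 + 0 = 30.
Check: 1351^2 - 2028*30^2 = 1825201 - 1825200 = 1, so (x, y) = (1351, 30) solves the equation, and by the theorem it is the least positive solution.

(x, y) = (1351, 30)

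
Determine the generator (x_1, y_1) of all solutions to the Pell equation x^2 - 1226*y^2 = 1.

(x, y) = (2451, 70)

First expand sqrt(1226) as a continued fraction. With x_i = (sqrt(1226) + m_i)/d_i and (m_0, d_0) = (0, 1): a_0 = floor(sqrt(1226)) = 35, since 35^2 = 1225 <= 1226 < 1296 = 36^2.
Iterate m_{i+1} = d_i*a_i - m_i, d_{i+1} = (1226 - m_{i+1}^2)/d_i, a_{i+1} = floor((a_0 + m_{i+1})/d_{i+1}):
  m_1 = 1*35 - 0 = 35, d_1 = (1226 - 35^2)/1 = 1/1 = 1, a_1 = floor((35 + 35)/1) = 70.
  m_2 = 1*70 - 35 = 35, d_2 = (1226 - 35^2)/1 = 1/1 = 1: (m_2, d_2) = (m_1, d_1) = (35, 1), so from here the quotient a_1 repeats; the period length is 1.
So sqrt(1226) = [35; (70)] with period length k = 1.
k is odd, so (p_{k-1}, q_{k-1}) only solves x^2 - 1226y^2 = -1 and the fundamental solution of x^2 - 1226y^2 = 1 is (p_{2k-1}, q_{2k-1}) = (p_1, q_1); compute convergents through index 1, running through the period twice.
Convergents (p_i = a_i*p_{i-1} + p_{i-2}, q_i = a_i*q_{i-1} + q_{i-2} with p_{-2}=0, p_{-1}=1, q_{-2}=1, q_{-1}=0):
  i=0: a_0=35, p_0 = 35*1 + 0 = 35, q_0 = 35*0 + 1 = 1.
  i=1: a_1=70, p_1 = 70*35 + 1 = 2451, q_1 = 70*1 + 0 = 70.
Indeed p_0^2 - 1226*q_0^2 = 1225 - 1226 = -1, not +1.
Check: 2451^2 - 1226*70^2 = 6007401 - 6007400 = 1, so (x, y) = (2451, 70) solves the equation, and by the theorem it is the least positive solution.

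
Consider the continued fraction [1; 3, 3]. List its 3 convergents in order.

Using the convergent recurrence p_i = a_i*p_{i-1} + p_{i-2}, q_i = a_i*q_{i-1} + q_{i-2} with p_{-2}=0, p_{-1}=1, q_{-2}=1, q_{-1}=0:
  i=0: a_0=1, p_0 = 1*1 + 0 = 1, q_0 = 1*0 + 1 = 1.
  i=1: a_1=3, p_1 = 3*1 + 1 = 4, q_1 = 3*1 + 0 = 3.
  i=2: a_2=3, p_2 = 3*4 + 1 = 13, q_2 = 3*3 + 1 = 10.

1/1, 4/3, 13/10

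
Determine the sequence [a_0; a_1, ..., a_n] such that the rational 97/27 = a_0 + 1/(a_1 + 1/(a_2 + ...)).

[3; 1, 1, 2, 5]

Run the Euclidean algorithm on 97 and 27; the successive quotients are the partial quotients a_0, a_1, ... (each step inverts the fractional part left over by the previous one):
  97 = 3*27 + 16, so a_0 = 3.
  27 = 1*16 + 11, so a_1 = 1.
  16 = 1*11 + 5, so a_2 = 1.
  11 = 2*5 + 1, so a_3 = 2.
  5 = 5*1 + 0, so a_4 = 5.
The remainder reaches 0 after 5 divisions, so the expansion has 5 partial quotients, read off in order.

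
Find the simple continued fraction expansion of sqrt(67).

[8; (5, 2, 1, 1, 7, 1, 1, 2, 5, 16)]

Write x_i = (sqrt(67) + m_i)/d_i with (m_0, d_0) = (0, 1). a_0 = floor(sqrt(67)) = 8, since 8^2 = 64 <= 67 < 81 = 9^2.
Iterate m_{i+1} = d_i*a_i - m_i, d_{i+1} = (67 - m_{i+1}^2)/d_i, a_{i+1} = floor((a_0 + m_{i+1})/d_{i+1}):
  m_1 = 1*8 - 0 = 8, d_1 = (67 - 8^2)/1 = 3/1 = 3, a_1 = floor((8 + 8)/3) = 5.
  m_2 = 3*5 - 8 = 7, d_2 = (67 - 7^2)/3 = 18/3 = 6, a_2 = floor((8 + 7)/6) = 2.
  m_3 = 6*2 - 7 = 5, d_3 = (67 - 5^2)/6 = 42/6 = 7, a_3 = floor((8 + 5)/7) = 1.
  m_4 = 7*1 - 5 = 2, d_4 = (67 - 2^2)/7 = 63/7 = 9, a_4 = floor((8 + 2)/9) = 1.
  m_5 = 9*1 - 2 = 7, d_5 = (67 - 7^2)/9 = 18/9 = 2, a_5 = floor((8 + 7)/2) = 7.
  m_6 = 2*7 - 7 = 7, d_6 = (67 - 7^2)/2 = 18/2 = 9, a_6 = floor((8 + 7)/9) = 1.
  m_7 = 9*1 - 7 = 2, d_7 = (67 - 2^2)/9 = 63/9 = 7, a_7 = floor((8 + 2)/7) = 1.
  m_8 = 7*1 - 2 = 5, d_8 = (67 - 5^2)/7 = 42/7 = 6, a_8 = floor((8 + 5)/6) = 2.
  m_9 = 6*2 - 5 = 7, d_9 = (67 - 7^2)/6 = 18/6 = 3, a_9 = floor((8 + 7)/3) = 5.
  m_10 = 3*5 - 7 = 8, d_10 = (67 - 8^2)/3 = 3/3 = 1, a_10 = floor((8 + 8)/1) = 16.
  m_11 = 1*16 - 8 = 8, d_11 = (67 - 8^2)/1 = 3/1 = 3: (m_11, d_11) = (m_1, d_1) = (8, 3), so from here the quotients repeat a_1, ..., a_10; the period length is 10.
Hence the expansion of sqrt(67) is a_0 = 8 followed by the repeating block 5, 2, 1, 1, 7, 1, 1, 2, 5, 16 (period 10).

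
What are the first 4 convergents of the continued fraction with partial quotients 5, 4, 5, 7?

Using the convergent recurrence p_i = a_i*p_{i-1} + p_{i-2}, q_i = a_i*q_{i-1} + q_{i-2} with p_{-2}=0, p_{-1}=1, q_{-2}=1, q_{-1}=0:
  i=0: a_0=5, p_0 = 5*1 + 0 = 5, q_0 = 5*0 + 1 = 1.
  i=1: a_1=4, p_1 = 4*5 + 1 = 21, q_1 = 4*1 + 0 = 4.
  i=2: a_2=5, p_2 = 5*21 + 5 = 110, q_2 = 5*4 + 1 = 21.
  i=3: a_3=7, p_3 = 7*110 + 21 = 791, q_3 = 7*21 + 4 = 151.

5/1, 21/4, 110/21, 791/151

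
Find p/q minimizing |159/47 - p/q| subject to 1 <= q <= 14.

44/13

Expand x = 159/47 as a continued fraction with the Euclidean algorithm:
  159 = 3*47 + 18, so a_0 = 3.
  47 = 2*18 + 11, so a_1 = 2.
  18 = 1*11 + 7, so a_2 = 1.
  11 = 1*7 + 4, so a_3 = 1.
  7 = 1*4 + 3, so a_4 = 1.
  4 = 1*3 + 1, so a_5 = 1.
  3 = 3*1 + 0, so a_6 = 3.
so x = [3; 2, 1, 1, 1, 1, 3].
Convergents (p_i = a_i*p_{i-1} + p_{i-2}, q_i = a_i*q_{i-1} + q_{i-2} with p_{-2}=0, p_{-1}=1, q_{-2}=1, q_{-1}=0), until the denominator exceeds 14:
  i=0: a_0=3, p_0 = 3*1 + 0 = 3, q_0 = 3*0 + 1 = 1.
  i=1: a_1=2, p_1 = 2*3 + 1 = 7, q_1 = 2*1 + 0 = 2.
  i=2: a_2=1, p_2 = 1*7 + 3 = 10, q_2 = 1*2 + 1 = 3.
  i=3: a_3=1, p_3 = 1*10 + 7 = 17, q_3 = 1*3 + 2 = 5.
  i=4: a_4=1, p_4 = 1*17 + 10 = 27, q_4 = 1*5 + 3 = 8.
  i=5: a_5=1, p_5 = 1*27 + 17 = 44, q_5 = 1*8 + 5 = 13.
  i=6: a_6=3, p_6 = 3*44 + 27 = 159, q_6 = 3*13 + 8 = 47.
q_6 = 47 > 14, so the last convergent with denominator <= 14 is p_5/q_5 = 44/13.
The closest fraction with denominator <= 14 is either p_5/q_5 or the intermediate fraction (k*p_5 + p_4)/(k*q_5 + q_4) with the largest k >= 1 whose denominator stays <= 14; these approach x as k grows, and every other convergent or intermediate fraction in range is farther away.
Largest k: floor((14 - q_4)/q_5) = floor((14 - 8)/13) = 0.
Since k = 0, no intermediate fraction beyond p_5/q_5 has denominator <= 14, so the convergent 44/13 is the closest (its error is |159*13 - 44*47|/(47*13) = 1/611).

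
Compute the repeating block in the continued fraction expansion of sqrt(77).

[8; (1, 3, 2, 3, 1, 16)]

Write x_i = (sqrt(77) + m_i)/d_i with (m_0, d_0) = (0, 1). a_0 = floor(sqrt(77)) = 8, since 8^2 = 64 <= 77 < 81 = 9^2.
Iterate m_{i+1} = d_i*a_i - m_i, d_{i+1} = (77 - m_{i+1}^2)/d_i, a_{i+1} = floor((a_0 + m_{i+1})/d_{i+1}):
  m_1 = 1*8 - 0 = 8, d_1 = (77 - 8^2)/1 = 13/1 = 13, a_1 = floor((8 + 8)/13) = 1.
  m_2 = 13*1 - 8 = 5, d_2 = (77 - 5^2)/13 = 52/13 = 4, a_2 = floor((8 + 5)/4) = 3.
  m_3 = 4*3 - 5 = 7, d_3 = (77 - 7^2)/4 = 28/4 = 7, a_3 = floor((8 + 7)/7) = 2.
  m_4 = 7*2 - 7 = 7, d_4 = (77 - 7^2)/7 = 28/7 = 4, a_4 = floor((8 + 7)/4) = 3.
  m_5 = 4*3 - 7 = 5, d_5 = (77 - 5^2)/4 = 52/4 = 13, a_5 = floor((8 + 5)/13) = 1.
  m_6 = 13*1 - 5 = 8, d_6 = (77 - 8^2)/13 = 13/13 = 1, a_6 = floor((8 + 8)/1) = 16.
  m_7 = 1*16 - 8 = 8, d_7 = (77 - 8^2)/1 = 13/1 = 13: (m_7, d_7) = (m_1, d_1) = (8, 13), so from here the quotients repeat a_1, ..., a_6; the period length is 6.
Hence the expansion of sqrt(77) is a_0 = 8 followed by the repeating block 1, 3, 2, 3, 1, 16 (period 6).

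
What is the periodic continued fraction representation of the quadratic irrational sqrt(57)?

Write x_i = (sqrt(57) + m_i)/d_i with (m_0, d_0) = (0, 1). a_0 = floor(sqrt(57)) = 7, since 7^2 = 49 <= 57 < 64 = 8^2.
Iterate m_{i+1} = d_i*a_i - m_i, d_{i+1} = (57 - m_{i+1}^2)/d_i, a_{i+1} = floor((a_0 + m_{i+1})/d_{i+1}):
  m_1 = 1*7 - 0 = 7, d_1 = (57 - 7^2)/1 = 8/1 = 8, a_1 = floor((7 + 7)/8) = 1.
  m_2 = 8*1 - 7 = 1, d_2 = (57 - 1^2)/8 = 56/8 = 7, a_2 = floor((7 + 1)/7) = 1.
  m_3 = 7*1 - 1 = 6, d_3 = (57 - 6^2)/7 = 21/7 = 3, a_3 = floor((7 + 6)/3) = 4.
  m_4 = 3*4 - 6 = 6, d_4 = (57 - 6^2)/3 = 21/3 = 7, a_4 = floor((7 + 6)/7) = 1.
  m_5 = 7*1 - 6 = 1, d_5 = (57 - 1^2)/7 = 56/7 = 8, a_5 = floor((7 + 1)/8) = 1.
  m_6 = 8*1 - 1 = 7, d_6 = (57 - 7^2)/8 = 8/8 = 1, a_6 = floor((7 + 7)/1) = 14.
  m_7 = 1*14 - 7 = 7, d_7 = (57 - 7^2)/1 = 8/1 = 8: (m_7, d_7) = (m_1, d_1) = (7, 8), so from here the quotients repeat a_1, ..., a_6; the period length is 6.
Hence the expansion of sqrt(57) is a_0 = 7 followed by the repeating block 1, 1, 4, 1, 1, 14 (period 6).

[7; (1, 1, 4, 1, 1, 14)]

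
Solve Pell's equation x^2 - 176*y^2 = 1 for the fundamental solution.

(x, y) = (199, 15)

First expand sqrt(176) as a continued fraction. With x_i = (sqrt(176) + m_i)/d_i and (m_0, d_0) = (0, 1): a_0 = floor(sqrt(176)) = 13, since 13^2 = 169 <= 176 < 196 = 14^2.
Iterate m_{i+1} = d_i*a_i - m_i, d_{i+1} = (176 - m_{i+1}^2)/d_i, a_{i+1} = floor((a_0 + m_{i+1})/d_{i+1}):
  m_1 = 1*13 - 0 = 13, d_1 = (176 - 13^2)/1 = 7/1 = 7, a_1 = floor((13 + 13)/7) = 3.
  m_2 = 7*3 - 13 = 8, d_2 = (176 - 8^2)/7 = 112/7 = 16, a_2 = floor((13 + 8)/16) = 1.
  m_3 = 16*1 - 8 = 8, d_3 = (176 - 8^2)/16 = 112/16 = 7, a_3 = floor((13 + 8)/7) = 3.
  m_4 = 7*3 - 8 = 13, d_4 = (176 - 13^2)/7 = 7/7 = 1, a_4 = floor((13 + 13)/1) = 26.
  m_5 = 1*26 - 13 = 13, d_5 = (176 - 13^2)/1 = 7/1 = 7: (m_5, d_5) = (m_1, d_1) = (13, 7), so from here the quotients repeat a_1, ..., a_4; the period length is 4.
So sqrt(176) = [13; (3, 1, 3, 26)] with period length k = 4.
k is even, so the fundamental solution of x^2 - 176y^2 = 1 is (p_{k-1}, q_{k-1}) = (p_3, q_3); compute convergents through index 3.
Convergents (p_i = a_i*p_{i-1} + p_{i-2}, q_i = a_i*q_{i-1} + q_{i-2} with p_{-2}=0, p_{-1}=1, q_{-2}=1, q_{-1}=0):
  i=0: a_0=13, p_0 = 13*1 + 0 = 13, q_0 = 13*0 + 1 = 1.
  i=1: a_1=3, p_1 = 3*13 + 1 = 40, q_1 = 3*1 + 0 = 3.
  i=2: a_2=1, p_2 = 1*40 + 13 = 53, q_2 = 1*3 + 1 = 4.
  i=3: a_3=3, p_3 = 3*53 + 40 = 199, q_3 = 3*4 + 3 = 15.
Check: 199^2 - 176*15^2 = 39601 - 39600 = 1, so (x, y) = (199, 15) solves the equation, and by the theorem it is the least positive solution.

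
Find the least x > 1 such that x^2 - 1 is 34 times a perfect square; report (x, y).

First expand sqrt(34) as a continued fraction. With x_i = (sqrt(34) + m_i)/d_i and (m_0, d_0) = (0, 1): a_0 = floor(sqrt(34)) = 5, since 5^2 = 25 <= 34 < 36 = 6^2.
Iterate m_{i+1} = d_i*a_i - m_i, d_{i+1} = (34 - m_{i+1}^2)/d_i, a_{i+1} = floor((a_0 + m_{i+1})/d_{i+1}):
  m_1 = 1*5 - 0 = 5, d_1 = (34 - 5^2)/1 = 9/1 = 9, a_1 = floor((5 + 5)/9) = 1.
  m_2 = 9*1 - 5 = 4, d_2 = (34 - 4^2)/9 = 18/9 = 2, a_2 = floor((5 + 4)/2) = 4.
  m_3 = 2*4 - 4 = 4, d_3 = (34 - 4^2)/2 = 18/2 = 9, a_3 = floor((5 + 4)/9) = 1.
  m_4 = 9*1 - 4 = 5, d_4 = (34 - 5^2)/9 = 9/9 = 1, a_4 = floor((5 + 5)/1) = 10.
  m_5 = 1*10 - 5 = 5, d_5 = (34 - 5^2)/1 = 9/1 = 9: (m_5, d_5) = (m_1, d_1) = (5, 9), so from here the quotients repeat a_1, ..., a_4; the period length is 4.
So sqrt(34) = [5; (1, 4, 1, 10)] with period length k = 4.
k is even, so the fundamental solution of x^2 - 34y^2 = 1 is (p_{k-1}, q_{k-1}) = (p_3, q_3); compute convergents through index 3.
Convergents (p_i = a_i*p_{i-1} + p_{i-2}, q_i = a_i*q_{i-1} + q_{i-2} with p_{-2}=0, p_{-1}=1, q_{-2}=1, q_{-1}=0):
  i=0: a_0=5, p_0 = 5*1 + 0 = 5, q_0 = 5*0 + 1 = 1.
  i=1: a_1=1, p_1 = 1*5 + 1 = 6, q_1 = 1*1 + 0 = 1.
  i=2: a_2=4, p_2 = 4*6 + 5 = 29, q_2 = 4*1 + 1 = 5.
  i=3: a_3=1, p_3 = 1*29 + 6 = 35, q_3 = 1*5 + 1 = 6.
Check: 35^2 - 34*6^2 = 1225 - 1224 = 1, so (x, y) = (35, 6) solves the equation, and by the theorem it is the least positive solution.

(x, y) = (35, 6)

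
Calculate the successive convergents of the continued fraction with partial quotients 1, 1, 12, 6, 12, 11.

Using the convergent recurrence p_i = a_i*p_{i-1} + p_{i-2}, q_i = a_i*q_{i-1} + q_{i-2} with p_{-2}=0, p_{-1}=1, q_{-2}=1, q_{-1}=0:
  i=0: a_0=1, p_0 = 1*1 + 0 = 1, q_0 = 1*0 + 1 = 1.
  i=1: a_1=1, p_1 = 1*1 + 1 = 2, q_1 = 1*1 + 0 = 1.
  i=2: a_2=12, p_2 = 12*2 + 1 = 25, q_2 = 12*1 + 1 = 13.
  i=3: a_3=6, p_3 = 6*25 + 2 = 152, q_3 = 6*13 + 1 = 79.
  i=4: a_4=12, p_4 = 12*152 + 25 = 1849, q_4 = 12*79 + 13 = 961.
  i=5: a_5=11, p_5 = 11*1849 + 152 = 20491, q_5 = 11*961 + 79 = 10650.

1/1, 2/1, 25/13, 152/79, 1849/961, 20491/10650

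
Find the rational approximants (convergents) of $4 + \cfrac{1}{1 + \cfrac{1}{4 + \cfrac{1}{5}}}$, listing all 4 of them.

Using the convergent recurrence p_i = a_i*p_{i-1} + p_{i-2}, q_i = a_i*q_{i-1} + q_{i-2} with p_{-2}=0, p_{-1}=1, q_{-2}=1, q_{-1}=0:
  i=0: a_0=4, p_0 = 4*1 + 0 = 4, q_0 = 4*0 + 1 = 1.
  i=1: a_1=1, p_1 = 1*4 + 1 = 5, q_1 = 1*1 + 0 = 1.
  i=2: a_2=4, p_2 = 4*5 + 4 = 24, q_2 = 4*1 + 1 = 5.
  i=3: a_3=5, p_3 = 5*24 + 5 = 125, q_3 = 5*5 + 1 = 26.

4/1, 5/1, 24/5, 125/26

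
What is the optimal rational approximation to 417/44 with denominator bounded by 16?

142/15

Expand x = 417/44 as a continued fraction with the Euclidean algorithm:
  417 = 9*44 + 21, so a_0 = 9.
  44 = 2*21 + 2, so a_1 = 2.
  21 = 10*2 + 1, so a_2 = 10.
  2 = 2*1 + 0, so a_3 = 2.
so x = [9; 2, 10, 2].
Convergents (p_i = a_i*p_{i-1} + p_{i-2}, q_i = a_i*q_{i-1} + q_{i-2} with p_{-2}=0, p_{-1}=1, q_{-2}=1, q_{-1}=0), until the denominator exceeds 16:
  i=0: a_0=9, p_0 = 9*1 + 0 = 9, q_0 = 9*0 + 1 = 1.
  i=1: a_1=2, p_1 = 2*9 + 1 = 19, q_1 = 2*1 + 0 = 2.
  i=2: a_2=10, p_2 = 10*19 + 9 = 199, q_2 = 10*2 + 1 = 21.
q_2 = 21 > 16, so the last convergent with denominator <= 16 is p_1/q_1 = 19/2.
The closest fraction with denominator <= 16 is either p_1/q_1 or the intermediate fraction (k*p_1 + p_0)/(k*q_1 + q_0) with the largest k >= 1 whose denominator stays <= 16; these approach x as k grows, and every other convergent or intermediate fraction in range is farther away.
Largest k: floor((16 - q_0)/q_1) = floor((16 - 1)/2) = 7.
That gives (7*19 + 9)/(7*2 + 1) = 142/15.
Compare the errors: |x - 19/2| = |417*2 - 19*44|/(44*2) = 2/88, and |x - 142/15| = |417*15 - 142*44|/(44*15) = 7/660.
Cross-multiplying, 7*88 = 616 < 1320 = 2*660, so 7/660 is smaller: the intermediate fraction 142/15 is closer to x than 19/2.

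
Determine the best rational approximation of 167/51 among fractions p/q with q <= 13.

36/11

Expand x = 167/51 as a continued fraction with the Euclidean algorithm:
  167 = 3*51 + 14, so a_0 = 3.
  51 = 3*14 + 9, so a_1 = 3.
  14 = 1*9 + 5, so a_2 = 1.
  9 = 1*5 + 4, so a_3 = 1.
  5 = 1*4 + 1, so a_4 = 1.
  4 = 4*1 + 0, so a_5 = 4.
so x = [3; 3, 1, 1, 1, 4].
Convergents (p_i = a_i*p_{i-1} + p_{i-2}, q_i = a_i*q_{i-1} + q_{i-2} with p_{-2}=0, p_{-1}=1, q_{-2}=1, q_{-1}=0), until the denominator exceeds 13:
  i=0: a_0=3, p_0 = 3*1 + 0 = 3, q_0 = 3*0 + 1 = 1.
  i=1: a_1=3, p_1 = 3*3 + 1 = 10, q_1 = 3*1 + 0 = 3.
  i=2: a_2=1, p_2 = 1*10 + 3 = 13, q_2 = 1*3 + 1 = 4.
  i=3: a_3=1, p_3 = 1*13 + 10 = 23, q_3 = 1*4 + 3 = 7.
  i=4: a_4=1, p_4 = 1*23 + 13 = 36, q_4 = 1*7 + 4 = 11.
  i=5: a_5=4, p_5 = 4*36 + 23 = 167, q_5 = 4*11 + 7 = 51.
q_5 = 51 > 13, so the last convergent with denominator <= 13 is p_4/q_4 = 36/11.
The closest fraction with denominator <= 13 is either p_4/q_4 or the intermediate fraction (k*p_4 + p_3)/(k*q_4 + q_3) with the largest k >= 1 whose denominator stays <= 13; these approach x as k grows, and every other convergent or intermediate fraction in range is farther away.
Largest k: floor((13 - q_3)/q_4) = floor((13 - 7)/11) = 0.
Since k = 0, no intermediate fraction beyond p_4/q_4 has denominator <= 13, so the convergent 36/11 is the closest (its error is |167*11 - 36*51|/(51*11) = 1/561).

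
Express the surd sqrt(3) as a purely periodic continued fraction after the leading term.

[1; (1, 2)]

Write x_i = (sqrt(3) + m_i)/d_i with (m_0, d_0) = (0, 1). a_0 = floor(sqrt(3)) = 1, since 1^2 = 1 <= 3 < 4 = 2^2.
Iterate m_{i+1} = d_i*a_i - m_i, d_{i+1} = (3 - m_{i+1}^2)/d_i, a_{i+1} = floor((a_0 + m_{i+1})/d_{i+1}):
  m_1 = 1*1 - 0 = 1, d_1 = (3 - 1^2)/1 = 2/1 = 2, a_1 = floor((1 + 1)/2) = 1.
  m_2 = 2*1 - 1 = 1, d_2 = (3 - 1^2)/2 = 2/2 = 1, a_2 = floor((1 + 1)/1) = 2.
  m_3 = 1*2 - 1 = 1, d_3 = (3 - 1^2)/1 = 2/1 = 2: (m_3, d_3) = (m_1, d_1) = (1, 2), so from here the quotients repeat a_1, a_2; the period length is 2.
Hence the expansion of sqrt(3) is a_0 = 1 followed by the repeating block 1, 2 (period 2).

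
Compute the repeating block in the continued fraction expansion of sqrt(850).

[29; (6, 2, 6, 58)]

Write x_i = (sqrt(850) + m_i)/d_i with (m_0, d_0) = (0, 1). a_0 = floor(sqrt(850)) = 29, since 29^2 = 841 <= 850 < 900 = 30^2.
Iterate m_{i+1} = d_i*a_i - m_i, d_{i+1} = (850 - m_{i+1}^2)/d_i, a_{i+1} = floor((a_0 + m_{i+1})/d_{i+1}):
  m_1 = 1*29 - 0 = 29, d_1 = (850 - 29^2)/1 = 9/1 = 9, a_1 = floor((29 + 29)/9) = 6.
  m_2 = 9*6 - 29 = 25, d_2 = (850 - 25^2)/9 = 225/9 = 25, a_2 = floor((29 + 25)/25) = 2.
  m_3 = 25*2 - 25 = 25, d_3 = (850 - 25^2)/25 = 225/25 = 9, a_3 = floor((29 + 25)/9) = 6.
  m_4 = 9*6 - 25 = 29, d_4 = (850 - 29^2)/9 = 9/9 = 1, a_4 = floor((29 + 29)/1) = 58.
  m_5 = 1*58 - 29 = 29, d_5 = (850 - 29^2)/1 = 9/1 = 9: (m_5, d_5) = (m_1, d_1) = (29, 9), so from here the quotients repeat a_1, ..., a_4; the period length is 4.
Hence the expansion of sqrt(850) is a_0 = 29 followed by the repeating block 6, 2, 6, 58 (period 4).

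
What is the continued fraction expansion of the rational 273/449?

[0; 1, 1, 1, 1, 4, 2, 1, 1, 3]

Run the Euclidean algorithm on 273 and 449; the successive quotients are the partial quotients a_0, a_1, ... (each step inverts the fractional part left over by the previous one):
  273 = 0*449 + 273, so a_0 = 0.
  449 = 1*273 + 176, so a_1 = 1.
  273 = 1*176 + 97, so a_2 = 1.
  176 = 1*97 + 79, so a_3 = 1.
  97 = 1*79 + 18, so a_4 = 1.
  79 = 4*18 + 7, so a_5 = 4.
  18 = 2*7 + 4, so a_6 = 2.
  7 = 1*4 + 3, so a_7 = 1.
  4 = 1*3 + 1, so a_8 = 1.
  3 = 3*1 + 0, so a_9 = 3.
The remainder reaches 0 after 10 divisions, so the expansion has 10 partial quotients, read off in order.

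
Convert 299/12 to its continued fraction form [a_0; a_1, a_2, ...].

Run the Euclidean algorithm on 299 and 12; the successive quotients are the partial quotients a_0, a_1, ... (each step inverts the fractional part left over by the previous one):
  299 = 24*12 + 11, so a_0 = 24.
  12 = 1*11 + 1, so a_1 = 1.
  11 = 11*1 + 0, so a_2 = 11.
The remainder reaches 0 after 3 divisions, so the expansion has 3 partial quotients, read off in order.

[24; 1, 11]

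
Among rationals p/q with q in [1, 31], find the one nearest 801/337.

Expand x = 801/337 as a continued fraction with the Euclidean algorithm:
  801 = 2*337 + 127, so a_0 = 2.
  337 = 2*127 + 83, so a_1 = 2.
  127 = 1*83 + 44, so a_2 = 1.
  83 = 1*44 + 39, so a_3 = 1.
  44 = 1*39 + 5, so a_4 = 1.
  39 = 7*5 + 4, so a_5 = 7.
  5 = 1*4 + 1, so a_6 = 1.
  4 = 4*1 + 0, so a_7 = 4.
so x = [2; 2, 1, 1, 1, 7, 1, 4].
Convergents (p_i = a_i*p_{i-1} + p_{i-2}, q_i = a_i*q_{i-1} + q_{i-2} with p_{-2}=0, p_{-1}=1, q_{-2}=1, q_{-1}=0), until the denominator exceeds 31:
  i=0: a_0=2, p_0 = 2*1 + 0 = 2, q_0 = 2*0 + 1 = 1.
  i=1: a_1=2, p_1 = 2*2 + 1 = 5, q_1 = 2*1 + 0 = 2.
  i=2: a_2=1, p_2 = 1*5 + 2 = 7, q_2 = 1*2 + 1 = 3.
  i=3: a_3=1, p_3 = 1*7 + 5 = 12, q_3 = 1*3 + 2 = 5.
  i=4: a_4=1, p_4 = 1*12 + 7 = 19, q_4 = 1*5 + 3 = 8.
  i=5: a_5=7, p_5 = 7*19 + 12 = 145, q_5 = 7*8 + 5 = 61.
q_5 = 61 > 31, so the last convergent with denominator <= 31 is p_4/q_4 = 19/8.
The closest fraction with denominator <= 31 is either p_4/q_4 or the intermediate fraction (k*p_4 + p_3)/(k*q_4 + q_3) with the largest k >= 1 whose denominator stays <= 31; these approach x as k grows, and every other convergent or intermediate fraction in range is farther away.
Largest k: floor((31 - q_3)/q_4) = floor((31 - 5)/8) = 3.
That gives (3*19 + 12)/(3*8 + 5) = 69/29.
Compare the errors: |x - 19/8| = |801*8 - 19*337|/(337*8) = 5/2696, and |x - 69/29| = |801*29 - 69*337|/(337*29) = 24/9773.
Cross-multiplying, 5*9773 = 48865 < 64704 = 24*2696, so 5/2696 is smaller: the convergent 19/8 is closer to x than 69/29.

19/8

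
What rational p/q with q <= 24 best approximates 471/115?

86/21

Expand x = 471/115 as a continued fraction with the Euclidean algorithm:
  471 = 4*115 + 11, so a_0 = 4.
  115 = 10*11 + 5, so a_1 = 10.
  11 = 2*5 + 1, so a_2 = 2.
  5 = 5*1 + 0, so a_3 = 5.
so x = [4; 10, 2, 5].
Convergents (p_i = a_i*p_{i-1} + p_{i-2}, q_i = a_i*q_{i-1} + q_{i-2} with p_{-2}=0, p_{-1}=1, q_{-2}=1, q_{-1}=0), until the denominator exceeds 24:
  i=0: a_0=4, p_0 = 4*1 + 0 = 4, q_0 = 4*0 + 1 = 1.
  i=1: a_1=10, p_1 = 10*4 + 1 = 41, q_1 = 10*1 + 0 = 10.
  i=2: a_2=2, p_2 = 2*41 + 4 = 86, q_2 = 2*10 + 1 = 21.
  i=3: a_3=5, p_3 = 5*86 + 41 = 471, q_3 = 5*21 + 10 = 115.
q_3 = 115 > 24, so the last convergent with denominator <= 24 is p_2/q_2 = 86/21.
The closest fraction with denominator <= 24 is either p_2/q_2 or the intermediate fraction (k*p_2 + p_1)/(k*q_2 + q_1) with the largest k >= 1 whose denominator stays <= 24; these approach x as k grows, and every other convergent or intermediate fraction in range is farther away.
Largest k: floor((24 - q_1)/q_2) = floor((24 - 10)/21) = 0.
Since k = 0, no intermediate fraction beyond p_2/q_2 has denominator <= 24, so the convergent 86/21 is the closest (its error is |471*21 - 86*115|/(115*21) = 1/2415).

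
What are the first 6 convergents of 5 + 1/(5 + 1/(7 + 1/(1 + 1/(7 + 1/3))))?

5/1, 26/5, 187/36, 213/41, 1678/323, 5247/1010

Using the convergent recurrence p_i = a_i*p_{i-1} + p_{i-2}, q_i = a_i*q_{i-1} + q_{i-2} with p_{-2}=0, p_{-1}=1, q_{-2}=1, q_{-1}=0:
  i=0: a_0=5, p_0 = 5*1 + 0 = 5, q_0 = 5*0 + 1 = 1.
  i=1: a_1=5, p_1 = 5*5 + 1 = 26, q_1 = 5*1 + 0 = 5.
  i=2: a_2=7, p_2 = 7*26 + 5 = 187, q_2 = 7*5 + 1 = 36.
  i=3: a_3=1, p_3 = 1*187 + 26 = 213, q_3 = 1*36 + 5 = 41.
  i=4: a_4=7, p_4 = 7*213 + 187 = 1678, q_4 = 7*41 + 36 = 323.
  i=5: a_5=3, p_5 = 3*1678 + 213 = 5247, q_5 = 3*323 + 41 = 1010.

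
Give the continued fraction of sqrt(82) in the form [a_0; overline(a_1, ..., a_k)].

Write x_i = (sqrt(82) + m_i)/d_i with (m_0, d_0) = (0, 1). a_0 = floor(sqrt(82)) = 9, since 9^2 = 81 <= 82 < 100 = 10^2.
Iterate m_{i+1} = d_i*a_i - m_i, d_{i+1} = (82 - m_{i+1}^2)/d_i, a_{i+1} = floor((a_0 + m_{i+1})/d_{i+1}):
  m_1 = 1*9 - 0 = 9, d_1 = (82 - 9^2)/1 = 1/1 = 1, a_1 = floor((9 + 9)/1) = 18.
  m_2 = 1*18 - 9 = 9, d_2 = (82 - 9^2)/1 = 1/1 = 1: (m_2, d_2) = (m_1, d_1) = (9, 1), so from here the quotient a_1 repeats; the period length is 1.
Hence the expansion of sqrt(82) is a_0 = 9 followed by the repeating block 18 (period 1).

[9; overline(18)]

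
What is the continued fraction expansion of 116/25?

Run the Euclidean algorithm on 116 and 25; the successive quotients are the partial quotients a_0, a_1, ... (each step inverts the fractional part left over by the previous one):
  116 = 4*25 + 16, so a_0 = 4.
  25 = 1*16 + 9, so a_1 = 1.
  16 = 1*9 + 7, so a_2 = 1.
  9 = 1*7 + 2, so a_3 = 1.
  7 = 3*2 + 1, so a_4 = 3.
  2 = 2*1 + 0, so a_5 = 2.
The remainder reaches 0 after 6 divisions, so the expansion has 6 partial quotients, read off in order.

[4; 1, 1, 1, 3, 2]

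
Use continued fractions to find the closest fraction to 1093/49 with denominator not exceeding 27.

290/13

Expand x = 1093/49 as a continued fraction with the Euclidean algorithm:
  1093 = 22*49 + 15, so a_0 = 22.
  49 = 3*15 + 4, so a_1 = 3.
  15 = 3*4 + 3, so a_2 = 3.
  4 = 1*3 + 1, so a_3 = 1.
  3 = 3*1 + 0, so a_4 = 3.
so x = [22; 3, 3, 1, 3].
Convergents (p_i = a_i*p_{i-1} + p_{i-2}, q_i = a_i*q_{i-1} + q_{i-2} with p_{-2}=0, p_{-1}=1, q_{-2}=1, q_{-1}=0), until the denominator exceeds 27:
  i=0: a_0=22, p_0 = 22*1 + 0 = 22, q_0 = 22*0 + 1 = 1.
  i=1: a_1=3, p_1 = 3*22 + 1 = 67, q_1 = 3*1 + 0 = 3.
  i=2: a_2=3, p_2 = 3*67 + 22 = 223, q_2 = 3*3 + 1 = 10.
  i=3: a_3=1, p_3 = 1*223 + 67 = 290, q_3 = 1*10 + 3 = 13.
  i=4: a_4=3, p_4 = 3*290 + 223 = 1093, q_4 = 3*13 + 10 = 49.
q_4 = 49 > 27, so the last convergent with denominator <= 27 is p_3/q_3 = 290/13.
The closest fraction with denominator <= 27 is either p_3/q_3 or the intermediate fraction (k*p_3 + p_2)/(k*q_3 + q_2) with the largest k >= 1 whose denominator stays <= 27; these approach x as k grows, and every other convergent or intermediate fraction in range is farther away.
Largest k: floor((27 - q_2)/q_3) = floor((27 - 10)/13) = 1.
That gives (1*290 + 223)/(1*13 + 10) = 513/23.
Compare the errors: |x - 290/13| = |1093*13 - 290*49|/(49*13) = 1/637, and |x - 513/23| = |1093*23 - 513*49|/(49*23) = 2/1127.
Cross-multiplying, 1*1127 = 1127 < 1274 = 2*637, so 1/637 is smaller: the convergent 290/13 is closer to x than 513/23.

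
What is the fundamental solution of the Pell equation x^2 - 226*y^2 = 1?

(x, y) = (451, 30)

First expand sqrt(226) as a continued fraction. With x_i = (sqrt(226) + m_i)/d_i and (m_0, d_0) = (0, 1): a_0 = floor(sqrt(226)) = 15, since 15^2 = 225 <= 226 < 256 = 16^2.
Iterate m_{i+1} = d_i*a_i - m_i, d_{i+1} = (226 - m_{i+1}^2)/d_i, a_{i+1} = floor((a_0 + m_{i+1})/d_{i+1}):
  m_1 = 1*15 - 0 = 15, d_1 = (226 - 15^2)/1 = 1/1 = 1, a_1 = floor((15 + 15)/1) = 30.
  m_2 = 1*30 - 15 = 15, d_2 = (226 - 15^2)/1 = 1/1 = 1: (m_2, d_2) = (m_1, d_1) = (15, 1), so from here the quotient a_1 repeats; the period length is 1.
So sqrt(226) = [15; (30)] with period length k = 1.
k is odd, so (p_{k-1}, q_{k-1}) only solves x^2 - 226y^2 = -1 and the fundamental solution of x^2 - 226y^2 = 1 is (p_{2k-1}, q_{2k-1}) = (p_1, q_1); compute convergents through index 1, running through the period twice.
Convergents (p_i = a_i*p_{i-1} + p_{i-2}, q_i = a_i*q_{i-1} + q_{i-2} with p_{-2}=0, p_{-1}=1, q_{-2}=1, q_{-1}=0):
  i=0: a_0=15, p_0 = 15*1 + 0 = 15, q_0 = 15*0 + 1 = 1.
  i=1: a_1=30, p_1 = 30*15 + 1 = 451, q_1 = 30*1 + 0 = 30.
Indeed p_0^2 - 226*q_0^2 = 225 - 226 = -1, not +1.
Check: 451^2 - 226*30^2 = 203401 - 203400 = 1, so (x, y) = (451, 30) solves the equation, and by the theorem it is the least positive solution.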